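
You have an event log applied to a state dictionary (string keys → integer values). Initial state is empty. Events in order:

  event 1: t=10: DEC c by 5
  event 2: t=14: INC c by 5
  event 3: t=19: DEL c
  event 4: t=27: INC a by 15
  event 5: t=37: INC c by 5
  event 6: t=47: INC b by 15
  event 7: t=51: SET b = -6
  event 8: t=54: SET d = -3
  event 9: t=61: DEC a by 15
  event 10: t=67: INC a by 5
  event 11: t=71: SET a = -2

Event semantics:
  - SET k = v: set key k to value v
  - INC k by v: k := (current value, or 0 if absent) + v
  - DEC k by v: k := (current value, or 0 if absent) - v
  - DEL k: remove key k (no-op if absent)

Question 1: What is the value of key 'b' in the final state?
Track key 'b' through all 11 events:
  event 1 (t=10: DEC c by 5): b unchanged
  event 2 (t=14: INC c by 5): b unchanged
  event 3 (t=19: DEL c): b unchanged
  event 4 (t=27: INC a by 15): b unchanged
  event 5 (t=37: INC c by 5): b unchanged
  event 6 (t=47: INC b by 15): b (absent) -> 15
  event 7 (t=51: SET b = -6): b 15 -> -6
  event 8 (t=54: SET d = -3): b unchanged
  event 9 (t=61: DEC a by 15): b unchanged
  event 10 (t=67: INC a by 5): b unchanged
  event 11 (t=71: SET a = -2): b unchanged
Final: b = -6

Answer: -6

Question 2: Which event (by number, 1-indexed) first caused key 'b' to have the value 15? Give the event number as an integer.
Answer: 6

Derivation:
Looking for first event where b becomes 15:
  event 6: b (absent) -> 15  <-- first match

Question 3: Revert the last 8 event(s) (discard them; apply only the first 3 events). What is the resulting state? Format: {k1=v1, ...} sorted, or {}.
Answer: {}

Derivation:
Keep first 3 events (discard last 8):
  after event 1 (t=10: DEC c by 5): {c=-5}
  after event 2 (t=14: INC c by 5): {c=0}
  after event 3 (t=19: DEL c): {}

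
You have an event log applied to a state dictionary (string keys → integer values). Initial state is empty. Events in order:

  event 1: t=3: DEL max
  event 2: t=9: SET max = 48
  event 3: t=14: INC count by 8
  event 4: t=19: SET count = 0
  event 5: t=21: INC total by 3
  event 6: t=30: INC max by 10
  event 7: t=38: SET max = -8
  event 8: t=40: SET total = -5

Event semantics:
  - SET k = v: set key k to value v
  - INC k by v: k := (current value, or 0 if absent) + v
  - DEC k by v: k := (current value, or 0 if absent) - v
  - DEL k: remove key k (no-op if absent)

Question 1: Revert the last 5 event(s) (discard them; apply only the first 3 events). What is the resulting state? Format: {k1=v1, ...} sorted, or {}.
Answer: {count=8, max=48}

Derivation:
Keep first 3 events (discard last 5):
  after event 1 (t=3: DEL max): {}
  after event 2 (t=9: SET max = 48): {max=48}
  after event 3 (t=14: INC count by 8): {count=8, max=48}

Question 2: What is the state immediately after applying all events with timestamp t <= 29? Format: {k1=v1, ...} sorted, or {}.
Answer: {count=0, max=48, total=3}

Derivation:
Apply events with t <= 29 (5 events):
  after event 1 (t=3: DEL max): {}
  after event 2 (t=9: SET max = 48): {max=48}
  after event 3 (t=14: INC count by 8): {count=8, max=48}
  after event 4 (t=19: SET count = 0): {count=0, max=48}
  after event 5 (t=21: INC total by 3): {count=0, max=48, total=3}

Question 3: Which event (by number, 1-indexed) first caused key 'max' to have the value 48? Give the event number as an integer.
Looking for first event where max becomes 48:
  event 2: max (absent) -> 48  <-- first match

Answer: 2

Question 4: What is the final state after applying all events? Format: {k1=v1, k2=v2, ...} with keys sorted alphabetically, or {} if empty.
  after event 1 (t=3: DEL max): {}
  after event 2 (t=9: SET max = 48): {max=48}
  after event 3 (t=14: INC count by 8): {count=8, max=48}
  after event 4 (t=19: SET count = 0): {count=0, max=48}
  after event 5 (t=21: INC total by 3): {count=0, max=48, total=3}
  after event 6 (t=30: INC max by 10): {count=0, max=58, total=3}
  after event 7 (t=38: SET max = -8): {count=0, max=-8, total=3}
  after event 8 (t=40: SET total = -5): {count=0, max=-8, total=-5}

Answer: {count=0, max=-8, total=-5}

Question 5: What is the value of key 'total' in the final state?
Answer: -5

Derivation:
Track key 'total' through all 8 events:
  event 1 (t=3: DEL max): total unchanged
  event 2 (t=9: SET max = 48): total unchanged
  event 3 (t=14: INC count by 8): total unchanged
  event 4 (t=19: SET count = 0): total unchanged
  event 5 (t=21: INC total by 3): total (absent) -> 3
  event 6 (t=30: INC max by 10): total unchanged
  event 7 (t=38: SET max = -8): total unchanged
  event 8 (t=40: SET total = -5): total 3 -> -5
Final: total = -5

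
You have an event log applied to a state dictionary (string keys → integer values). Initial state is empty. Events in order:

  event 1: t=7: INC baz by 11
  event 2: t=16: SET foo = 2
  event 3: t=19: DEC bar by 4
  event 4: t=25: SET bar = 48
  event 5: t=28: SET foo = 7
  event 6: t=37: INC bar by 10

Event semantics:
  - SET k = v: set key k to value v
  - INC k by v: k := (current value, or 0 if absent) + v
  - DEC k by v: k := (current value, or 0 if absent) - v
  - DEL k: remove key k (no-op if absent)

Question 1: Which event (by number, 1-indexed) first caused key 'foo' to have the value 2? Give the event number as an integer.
Answer: 2

Derivation:
Looking for first event where foo becomes 2:
  event 2: foo (absent) -> 2  <-- first match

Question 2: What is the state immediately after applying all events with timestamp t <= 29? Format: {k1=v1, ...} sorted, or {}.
Apply events with t <= 29 (5 events):
  after event 1 (t=7: INC baz by 11): {baz=11}
  after event 2 (t=16: SET foo = 2): {baz=11, foo=2}
  after event 3 (t=19: DEC bar by 4): {bar=-4, baz=11, foo=2}
  after event 4 (t=25: SET bar = 48): {bar=48, baz=11, foo=2}
  after event 5 (t=28: SET foo = 7): {bar=48, baz=11, foo=7}

Answer: {bar=48, baz=11, foo=7}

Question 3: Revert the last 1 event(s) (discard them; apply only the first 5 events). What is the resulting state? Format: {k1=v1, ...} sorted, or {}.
Keep first 5 events (discard last 1):
  after event 1 (t=7: INC baz by 11): {baz=11}
  after event 2 (t=16: SET foo = 2): {baz=11, foo=2}
  after event 3 (t=19: DEC bar by 4): {bar=-4, baz=11, foo=2}
  after event 4 (t=25: SET bar = 48): {bar=48, baz=11, foo=2}
  after event 5 (t=28: SET foo = 7): {bar=48, baz=11, foo=7}

Answer: {bar=48, baz=11, foo=7}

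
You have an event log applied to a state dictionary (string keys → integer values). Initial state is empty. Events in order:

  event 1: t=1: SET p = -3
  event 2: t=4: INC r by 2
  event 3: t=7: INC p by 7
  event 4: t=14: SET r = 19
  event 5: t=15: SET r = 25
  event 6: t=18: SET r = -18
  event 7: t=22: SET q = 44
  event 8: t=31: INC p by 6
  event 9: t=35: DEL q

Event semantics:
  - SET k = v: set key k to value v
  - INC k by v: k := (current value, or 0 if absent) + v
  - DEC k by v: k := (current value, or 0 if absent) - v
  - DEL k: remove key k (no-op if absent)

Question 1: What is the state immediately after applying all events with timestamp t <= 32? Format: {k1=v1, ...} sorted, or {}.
Apply events with t <= 32 (8 events):
  after event 1 (t=1: SET p = -3): {p=-3}
  after event 2 (t=4: INC r by 2): {p=-3, r=2}
  after event 3 (t=7: INC p by 7): {p=4, r=2}
  after event 4 (t=14: SET r = 19): {p=4, r=19}
  after event 5 (t=15: SET r = 25): {p=4, r=25}
  after event 6 (t=18: SET r = -18): {p=4, r=-18}
  after event 7 (t=22: SET q = 44): {p=4, q=44, r=-18}
  after event 8 (t=31: INC p by 6): {p=10, q=44, r=-18}

Answer: {p=10, q=44, r=-18}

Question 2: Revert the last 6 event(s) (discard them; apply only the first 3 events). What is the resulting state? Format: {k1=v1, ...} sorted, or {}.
Answer: {p=4, r=2}

Derivation:
Keep first 3 events (discard last 6):
  after event 1 (t=1: SET p = -3): {p=-3}
  after event 2 (t=4: INC r by 2): {p=-3, r=2}
  after event 3 (t=7: INC p by 7): {p=4, r=2}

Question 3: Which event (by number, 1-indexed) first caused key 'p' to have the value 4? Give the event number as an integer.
Answer: 3

Derivation:
Looking for first event where p becomes 4:
  event 1: p = -3
  event 2: p = -3
  event 3: p -3 -> 4  <-- first match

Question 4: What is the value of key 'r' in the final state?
Track key 'r' through all 9 events:
  event 1 (t=1: SET p = -3): r unchanged
  event 2 (t=4: INC r by 2): r (absent) -> 2
  event 3 (t=7: INC p by 7): r unchanged
  event 4 (t=14: SET r = 19): r 2 -> 19
  event 5 (t=15: SET r = 25): r 19 -> 25
  event 6 (t=18: SET r = -18): r 25 -> -18
  event 7 (t=22: SET q = 44): r unchanged
  event 8 (t=31: INC p by 6): r unchanged
  event 9 (t=35: DEL q): r unchanged
Final: r = -18

Answer: -18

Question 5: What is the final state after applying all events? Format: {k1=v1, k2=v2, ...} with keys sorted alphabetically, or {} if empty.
  after event 1 (t=1: SET p = -3): {p=-3}
  after event 2 (t=4: INC r by 2): {p=-3, r=2}
  after event 3 (t=7: INC p by 7): {p=4, r=2}
  after event 4 (t=14: SET r = 19): {p=4, r=19}
  after event 5 (t=15: SET r = 25): {p=4, r=25}
  after event 6 (t=18: SET r = -18): {p=4, r=-18}
  after event 7 (t=22: SET q = 44): {p=4, q=44, r=-18}
  after event 8 (t=31: INC p by 6): {p=10, q=44, r=-18}
  after event 9 (t=35: DEL q): {p=10, r=-18}

Answer: {p=10, r=-18}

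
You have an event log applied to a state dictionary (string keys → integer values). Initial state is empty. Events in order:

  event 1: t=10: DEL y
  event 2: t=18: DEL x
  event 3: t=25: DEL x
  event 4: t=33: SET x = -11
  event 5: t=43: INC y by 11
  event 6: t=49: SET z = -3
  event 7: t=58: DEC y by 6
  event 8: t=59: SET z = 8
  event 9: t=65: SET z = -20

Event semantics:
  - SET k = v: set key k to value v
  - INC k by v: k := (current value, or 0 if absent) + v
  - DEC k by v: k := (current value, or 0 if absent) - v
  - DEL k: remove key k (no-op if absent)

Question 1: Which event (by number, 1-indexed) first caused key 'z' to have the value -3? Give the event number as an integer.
Looking for first event where z becomes -3:
  event 6: z (absent) -> -3  <-- first match

Answer: 6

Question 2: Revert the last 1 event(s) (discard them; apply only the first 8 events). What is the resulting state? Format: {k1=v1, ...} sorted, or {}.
Keep first 8 events (discard last 1):
  after event 1 (t=10: DEL y): {}
  after event 2 (t=18: DEL x): {}
  after event 3 (t=25: DEL x): {}
  after event 4 (t=33: SET x = -11): {x=-11}
  after event 5 (t=43: INC y by 11): {x=-11, y=11}
  after event 6 (t=49: SET z = -3): {x=-11, y=11, z=-3}
  after event 7 (t=58: DEC y by 6): {x=-11, y=5, z=-3}
  after event 8 (t=59: SET z = 8): {x=-11, y=5, z=8}

Answer: {x=-11, y=5, z=8}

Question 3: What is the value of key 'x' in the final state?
Track key 'x' through all 9 events:
  event 1 (t=10: DEL y): x unchanged
  event 2 (t=18: DEL x): x (absent) -> (absent)
  event 3 (t=25: DEL x): x (absent) -> (absent)
  event 4 (t=33: SET x = -11): x (absent) -> -11
  event 5 (t=43: INC y by 11): x unchanged
  event 6 (t=49: SET z = -3): x unchanged
  event 7 (t=58: DEC y by 6): x unchanged
  event 8 (t=59: SET z = 8): x unchanged
  event 9 (t=65: SET z = -20): x unchanged
Final: x = -11

Answer: -11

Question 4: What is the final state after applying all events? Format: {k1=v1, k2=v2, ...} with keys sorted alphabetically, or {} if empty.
  after event 1 (t=10: DEL y): {}
  after event 2 (t=18: DEL x): {}
  after event 3 (t=25: DEL x): {}
  after event 4 (t=33: SET x = -11): {x=-11}
  after event 5 (t=43: INC y by 11): {x=-11, y=11}
  after event 6 (t=49: SET z = -3): {x=-11, y=11, z=-3}
  after event 7 (t=58: DEC y by 6): {x=-11, y=5, z=-3}
  after event 8 (t=59: SET z = 8): {x=-11, y=5, z=8}
  after event 9 (t=65: SET z = -20): {x=-11, y=5, z=-20}

Answer: {x=-11, y=5, z=-20}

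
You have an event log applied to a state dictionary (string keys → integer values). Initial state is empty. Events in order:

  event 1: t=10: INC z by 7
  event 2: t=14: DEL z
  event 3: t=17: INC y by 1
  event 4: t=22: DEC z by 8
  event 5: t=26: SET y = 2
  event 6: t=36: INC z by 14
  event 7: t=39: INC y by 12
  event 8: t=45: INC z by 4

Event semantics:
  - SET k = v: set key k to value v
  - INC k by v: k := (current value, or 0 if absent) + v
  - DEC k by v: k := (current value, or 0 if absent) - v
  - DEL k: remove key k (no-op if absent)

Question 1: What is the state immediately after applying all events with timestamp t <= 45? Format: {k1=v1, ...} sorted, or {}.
Apply events with t <= 45 (8 events):
  after event 1 (t=10: INC z by 7): {z=7}
  after event 2 (t=14: DEL z): {}
  after event 3 (t=17: INC y by 1): {y=1}
  after event 4 (t=22: DEC z by 8): {y=1, z=-8}
  after event 5 (t=26: SET y = 2): {y=2, z=-8}
  after event 6 (t=36: INC z by 14): {y=2, z=6}
  after event 7 (t=39: INC y by 12): {y=14, z=6}
  after event 8 (t=45: INC z by 4): {y=14, z=10}

Answer: {y=14, z=10}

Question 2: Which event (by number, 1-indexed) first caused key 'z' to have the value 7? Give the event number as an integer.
Looking for first event where z becomes 7:
  event 1: z (absent) -> 7  <-- first match

Answer: 1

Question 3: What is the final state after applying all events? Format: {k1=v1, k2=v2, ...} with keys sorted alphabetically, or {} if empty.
  after event 1 (t=10: INC z by 7): {z=7}
  after event 2 (t=14: DEL z): {}
  after event 3 (t=17: INC y by 1): {y=1}
  after event 4 (t=22: DEC z by 8): {y=1, z=-8}
  after event 5 (t=26: SET y = 2): {y=2, z=-8}
  after event 6 (t=36: INC z by 14): {y=2, z=6}
  after event 7 (t=39: INC y by 12): {y=14, z=6}
  after event 8 (t=45: INC z by 4): {y=14, z=10}

Answer: {y=14, z=10}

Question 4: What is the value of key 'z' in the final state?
Answer: 10

Derivation:
Track key 'z' through all 8 events:
  event 1 (t=10: INC z by 7): z (absent) -> 7
  event 2 (t=14: DEL z): z 7 -> (absent)
  event 3 (t=17: INC y by 1): z unchanged
  event 4 (t=22: DEC z by 8): z (absent) -> -8
  event 5 (t=26: SET y = 2): z unchanged
  event 6 (t=36: INC z by 14): z -8 -> 6
  event 7 (t=39: INC y by 12): z unchanged
  event 8 (t=45: INC z by 4): z 6 -> 10
Final: z = 10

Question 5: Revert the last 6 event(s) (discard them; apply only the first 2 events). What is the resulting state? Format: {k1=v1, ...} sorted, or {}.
Keep first 2 events (discard last 6):
  after event 1 (t=10: INC z by 7): {z=7}
  after event 2 (t=14: DEL z): {}

Answer: {}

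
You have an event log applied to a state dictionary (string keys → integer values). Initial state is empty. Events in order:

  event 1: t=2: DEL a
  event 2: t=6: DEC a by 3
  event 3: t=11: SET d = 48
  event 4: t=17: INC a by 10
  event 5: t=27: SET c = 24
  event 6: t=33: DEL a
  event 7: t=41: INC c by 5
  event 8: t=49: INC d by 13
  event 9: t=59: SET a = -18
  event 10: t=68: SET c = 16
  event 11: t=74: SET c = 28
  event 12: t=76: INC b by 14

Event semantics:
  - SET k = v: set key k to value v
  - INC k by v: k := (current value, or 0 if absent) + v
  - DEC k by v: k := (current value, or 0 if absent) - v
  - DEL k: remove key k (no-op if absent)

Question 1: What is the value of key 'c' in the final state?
Track key 'c' through all 12 events:
  event 1 (t=2: DEL a): c unchanged
  event 2 (t=6: DEC a by 3): c unchanged
  event 3 (t=11: SET d = 48): c unchanged
  event 4 (t=17: INC a by 10): c unchanged
  event 5 (t=27: SET c = 24): c (absent) -> 24
  event 6 (t=33: DEL a): c unchanged
  event 7 (t=41: INC c by 5): c 24 -> 29
  event 8 (t=49: INC d by 13): c unchanged
  event 9 (t=59: SET a = -18): c unchanged
  event 10 (t=68: SET c = 16): c 29 -> 16
  event 11 (t=74: SET c = 28): c 16 -> 28
  event 12 (t=76: INC b by 14): c unchanged
Final: c = 28

Answer: 28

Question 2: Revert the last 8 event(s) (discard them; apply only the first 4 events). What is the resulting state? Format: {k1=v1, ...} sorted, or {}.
Keep first 4 events (discard last 8):
  after event 1 (t=2: DEL a): {}
  after event 2 (t=6: DEC a by 3): {a=-3}
  after event 3 (t=11: SET d = 48): {a=-3, d=48}
  after event 4 (t=17: INC a by 10): {a=7, d=48}

Answer: {a=7, d=48}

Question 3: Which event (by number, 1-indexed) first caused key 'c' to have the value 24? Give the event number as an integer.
Looking for first event where c becomes 24:
  event 5: c (absent) -> 24  <-- first match

Answer: 5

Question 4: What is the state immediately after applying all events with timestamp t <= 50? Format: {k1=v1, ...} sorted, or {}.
Apply events with t <= 50 (8 events):
  after event 1 (t=2: DEL a): {}
  after event 2 (t=6: DEC a by 3): {a=-3}
  after event 3 (t=11: SET d = 48): {a=-3, d=48}
  after event 4 (t=17: INC a by 10): {a=7, d=48}
  after event 5 (t=27: SET c = 24): {a=7, c=24, d=48}
  after event 6 (t=33: DEL a): {c=24, d=48}
  after event 7 (t=41: INC c by 5): {c=29, d=48}
  after event 8 (t=49: INC d by 13): {c=29, d=61}

Answer: {c=29, d=61}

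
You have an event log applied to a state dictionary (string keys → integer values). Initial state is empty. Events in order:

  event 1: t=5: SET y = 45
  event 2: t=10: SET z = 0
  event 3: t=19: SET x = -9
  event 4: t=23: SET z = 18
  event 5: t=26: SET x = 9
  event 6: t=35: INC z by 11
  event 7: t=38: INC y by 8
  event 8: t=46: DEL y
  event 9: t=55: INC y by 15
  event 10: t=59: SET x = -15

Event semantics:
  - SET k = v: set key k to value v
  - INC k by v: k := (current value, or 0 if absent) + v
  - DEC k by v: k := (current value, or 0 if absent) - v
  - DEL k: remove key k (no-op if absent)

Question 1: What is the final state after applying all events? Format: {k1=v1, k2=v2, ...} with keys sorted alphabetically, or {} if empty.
Answer: {x=-15, y=15, z=29}

Derivation:
  after event 1 (t=5: SET y = 45): {y=45}
  after event 2 (t=10: SET z = 0): {y=45, z=0}
  after event 3 (t=19: SET x = -9): {x=-9, y=45, z=0}
  after event 4 (t=23: SET z = 18): {x=-9, y=45, z=18}
  after event 5 (t=26: SET x = 9): {x=9, y=45, z=18}
  after event 6 (t=35: INC z by 11): {x=9, y=45, z=29}
  after event 7 (t=38: INC y by 8): {x=9, y=53, z=29}
  after event 8 (t=46: DEL y): {x=9, z=29}
  after event 9 (t=55: INC y by 15): {x=9, y=15, z=29}
  after event 10 (t=59: SET x = -15): {x=-15, y=15, z=29}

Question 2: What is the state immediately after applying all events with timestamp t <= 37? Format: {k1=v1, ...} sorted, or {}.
Apply events with t <= 37 (6 events):
  after event 1 (t=5: SET y = 45): {y=45}
  after event 2 (t=10: SET z = 0): {y=45, z=0}
  after event 3 (t=19: SET x = -9): {x=-9, y=45, z=0}
  after event 4 (t=23: SET z = 18): {x=-9, y=45, z=18}
  after event 5 (t=26: SET x = 9): {x=9, y=45, z=18}
  after event 6 (t=35: INC z by 11): {x=9, y=45, z=29}

Answer: {x=9, y=45, z=29}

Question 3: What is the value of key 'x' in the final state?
Answer: -15

Derivation:
Track key 'x' through all 10 events:
  event 1 (t=5: SET y = 45): x unchanged
  event 2 (t=10: SET z = 0): x unchanged
  event 3 (t=19: SET x = -9): x (absent) -> -9
  event 4 (t=23: SET z = 18): x unchanged
  event 5 (t=26: SET x = 9): x -9 -> 9
  event 6 (t=35: INC z by 11): x unchanged
  event 7 (t=38: INC y by 8): x unchanged
  event 8 (t=46: DEL y): x unchanged
  event 9 (t=55: INC y by 15): x unchanged
  event 10 (t=59: SET x = -15): x 9 -> -15
Final: x = -15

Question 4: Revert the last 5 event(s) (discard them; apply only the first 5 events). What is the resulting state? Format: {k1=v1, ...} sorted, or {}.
Answer: {x=9, y=45, z=18}

Derivation:
Keep first 5 events (discard last 5):
  after event 1 (t=5: SET y = 45): {y=45}
  after event 2 (t=10: SET z = 0): {y=45, z=0}
  after event 3 (t=19: SET x = -9): {x=-9, y=45, z=0}
  after event 4 (t=23: SET z = 18): {x=-9, y=45, z=18}
  after event 5 (t=26: SET x = 9): {x=9, y=45, z=18}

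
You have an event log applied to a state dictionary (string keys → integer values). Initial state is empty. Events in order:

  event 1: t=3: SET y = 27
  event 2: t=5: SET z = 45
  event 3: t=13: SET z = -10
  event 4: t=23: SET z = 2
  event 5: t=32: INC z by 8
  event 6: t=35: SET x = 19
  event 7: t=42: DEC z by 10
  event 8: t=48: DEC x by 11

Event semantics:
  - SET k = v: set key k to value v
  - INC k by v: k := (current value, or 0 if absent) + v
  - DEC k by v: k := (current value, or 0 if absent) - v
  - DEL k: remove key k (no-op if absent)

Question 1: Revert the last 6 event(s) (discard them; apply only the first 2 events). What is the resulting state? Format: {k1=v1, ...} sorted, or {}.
Answer: {y=27, z=45}

Derivation:
Keep first 2 events (discard last 6):
  after event 1 (t=3: SET y = 27): {y=27}
  after event 2 (t=5: SET z = 45): {y=27, z=45}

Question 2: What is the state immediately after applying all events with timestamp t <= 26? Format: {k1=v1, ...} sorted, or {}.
Apply events with t <= 26 (4 events):
  after event 1 (t=3: SET y = 27): {y=27}
  after event 2 (t=5: SET z = 45): {y=27, z=45}
  after event 3 (t=13: SET z = -10): {y=27, z=-10}
  after event 4 (t=23: SET z = 2): {y=27, z=2}

Answer: {y=27, z=2}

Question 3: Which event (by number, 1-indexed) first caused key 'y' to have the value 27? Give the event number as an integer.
Looking for first event where y becomes 27:
  event 1: y (absent) -> 27  <-- first match

Answer: 1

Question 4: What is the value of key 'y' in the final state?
Answer: 27

Derivation:
Track key 'y' through all 8 events:
  event 1 (t=3: SET y = 27): y (absent) -> 27
  event 2 (t=5: SET z = 45): y unchanged
  event 3 (t=13: SET z = -10): y unchanged
  event 4 (t=23: SET z = 2): y unchanged
  event 5 (t=32: INC z by 8): y unchanged
  event 6 (t=35: SET x = 19): y unchanged
  event 7 (t=42: DEC z by 10): y unchanged
  event 8 (t=48: DEC x by 11): y unchanged
Final: y = 27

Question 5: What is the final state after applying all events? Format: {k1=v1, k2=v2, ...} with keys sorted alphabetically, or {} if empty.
  after event 1 (t=3: SET y = 27): {y=27}
  after event 2 (t=5: SET z = 45): {y=27, z=45}
  after event 3 (t=13: SET z = -10): {y=27, z=-10}
  after event 4 (t=23: SET z = 2): {y=27, z=2}
  after event 5 (t=32: INC z by 8): {y=27, z=10}
  after event 6 (t=35: SET x = 19): {x=19, y=27, z=10}
  after event 7 (t=42: DEC z by 10): {x=19, y=27, z=0}
  after event 8 (t=48: DEC x by 11): {x=8, y=27, z=0}

Answer: {x=8, y=27, z=0}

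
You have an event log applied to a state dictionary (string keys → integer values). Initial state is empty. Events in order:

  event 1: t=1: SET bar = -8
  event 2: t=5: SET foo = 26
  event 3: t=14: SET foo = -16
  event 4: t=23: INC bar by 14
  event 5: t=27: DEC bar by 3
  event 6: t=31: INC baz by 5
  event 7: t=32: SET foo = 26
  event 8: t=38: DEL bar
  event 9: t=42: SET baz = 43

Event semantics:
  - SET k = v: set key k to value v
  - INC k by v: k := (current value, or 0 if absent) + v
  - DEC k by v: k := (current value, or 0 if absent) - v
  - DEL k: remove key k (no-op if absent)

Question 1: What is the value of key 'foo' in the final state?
Answer: 26

Derivation:
Track key 'foo' through all 9 events:
  event 1 (t=1: SET bar = -8): foo unchanged
  event 2 (t=5: SET foo = 26): foo (absent) -> 26
  event 3 (t=14: SET foo = -16): foo 26 -> -16
  event 4 (t=23: INC bar by 14): foo unchanged
  event 5 (t=27: DEC bar by 3): foo unchanged
  event 6 (t=31: INC baz by 5): foo unchanged
  event 7 (t=32: SET foo = 26): foo -16 -> 26
  event 8 (t=38: DEL bar): foo unchanged
  event 9 (t=42: SET baz = 43): foo unchanged
Final: foo = 26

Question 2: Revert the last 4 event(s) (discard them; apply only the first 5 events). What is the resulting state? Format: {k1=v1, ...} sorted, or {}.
Keep first 5 events (discard last 4):
  after event 1 (t=1: SET bar = -8): {bar=-8}
  after event 2 (t=5: SET foo = 26): {bar=-8, foo=26}
  after event 3 (t=14: SET foo = -16): {bar=-8, foo=-16}
  after event 4 (t=23: INC bar by 14): {bar=6, foo=-16}
  after event 5 (t=27: DEC bar by 3): {bar=3, foo=-16}

Answer: {bar=3, foo=-16}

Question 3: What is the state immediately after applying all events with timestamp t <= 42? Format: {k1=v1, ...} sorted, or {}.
Apply events with t <= 42 (9 events):
  after event 1 (t=1: SET bar = -8): {bar=-8}
  after event 2 (t=5: SET foo = 26): {bar=-8, foo=26}
  after event 3 (t=14: SET foo = -16): {bar=-8, foo=-16}
  after event 4 (t=23: INC bar by 14): {bar=6, foo=-16}
  after event 5 (t=27: DEC bar by 3): {bar=3, foo=-16}
  after event 6 (t=31: INC baz by 5): {bar=3, baz=5, foo=-16}
  after event 7 (t=32: SET foo = 26): {bar=3, baz=5, foo=26}
  after event 8 (t=38: DEL bar): {baz=5, foo=26}
  after event 9 (t=42: SET baz = 43): {baz=43, foo=26}

Answer: {baz=43, foo=26}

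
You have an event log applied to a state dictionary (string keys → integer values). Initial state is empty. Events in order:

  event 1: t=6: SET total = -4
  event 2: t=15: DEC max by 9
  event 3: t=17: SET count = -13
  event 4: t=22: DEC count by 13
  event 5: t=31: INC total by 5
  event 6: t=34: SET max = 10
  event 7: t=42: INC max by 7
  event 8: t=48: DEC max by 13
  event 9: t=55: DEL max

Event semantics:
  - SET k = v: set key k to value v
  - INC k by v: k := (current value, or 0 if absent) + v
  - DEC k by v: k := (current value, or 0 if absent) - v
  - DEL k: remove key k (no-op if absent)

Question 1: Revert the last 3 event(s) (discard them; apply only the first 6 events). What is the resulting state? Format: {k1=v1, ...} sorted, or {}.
Answer: {count=-26, max=10, total=1}

Derivation:
Keep first 6 events (discard last 3):
  after event 1 (t=6: SET total = -4): {total=-4}
  after event 2 (t=15: DEC max by 9): {max=-9, total=-4}
  after event 3 (t=17: SET count = -13): {count=-13, max=-9, total=-4}
  after event 4 (t=22: DEC count by 13): {count=-26, max=-9, total=-4}
  after event 5 (t=31: INC total by 5): {count=-26, max=-9, total=1}
  after event 6 (t=34: SET max = 10): {count=-26, max=10, total=1}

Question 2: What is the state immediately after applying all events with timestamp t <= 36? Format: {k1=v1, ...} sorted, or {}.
Answer: {count=-26, max=10, total=1}

Derivation:
Apply events with t <= 36 (6 events):
  after event 1 (t=6: SET total = -4): {total=-4}
  after event 2 (t=15: DEC max by 9): {max=-9, total=-4}
  after event 3 (t=17: SET count = -13): {count=-13, max=-9, total=-4}
  after event 4 (t=22: DEC count by 13): {count=-26, max=-9, total=-4}
  after event 5 (t=31: INC total by 5): {count=-26, max=-9, total=1}
  after event 6 (t=34: SET max = 10): {count=-26, max=10, total=1}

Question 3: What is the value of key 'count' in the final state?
Track key 'count' through all 9 events:
  event 1 (t=6: SET total = -4): count unchanged
  event 2 (t=15: DEC max by 9): count unchanged
  event 3 (t=17: SET count = -13): count (absent) -> -13
  event 4 (t=22: DEC count by 13): count -13 -> -26
  event 5 (t=31: INC total by 5): count unchanged
  event 6 (t=34: SET max = 10): count unchanged
  event 7 (t=42: INC max by 7): count unchanged
  event 8 (t=48: DEC max by 13): count unchanged
  event 9 (t=55: DEL max): count unchanged
Final: count = -26

Answer: -26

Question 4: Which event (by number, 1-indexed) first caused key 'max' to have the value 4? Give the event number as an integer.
Looking for first event where max becomes 4:
  event 2: max = -9
  event 3: max = -9
  event 4: max = -9
  event 5: max = -9
  event 6: max = 10
  event 7: max = 17
  event 8: max 17 -> 4  <-- first match

Answer: 8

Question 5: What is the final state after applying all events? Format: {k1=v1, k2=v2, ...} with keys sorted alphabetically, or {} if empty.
  after event 1 (t=6: SET total = -4): {total=-4}
  after event 2 (t=15: DEC max by 9): {max=-9, total=-4}
  after event 3 (t=17: SET count = -13): {count=-13, max=-9, total=-4}
  after event 4 (t=22: DEC count by 13): {count=-26, max=-9, total=-4}
  after event 5 (t=31: INC total by 5): {count=-26, max=-9, total=1}
  after event 6 (t=34: SET max = 10): {count=-26, max=10, total=1}
  after event 7 (t=42: INC max by 7): {count=-26, max=17, total=1}
  after event 8 (t=48: DEC max by 13): {count=-26, max=4, total=1}
  after event 9 (t=55: DEL max): {count=-26, total=1}

Answer: {count=-26, total=1}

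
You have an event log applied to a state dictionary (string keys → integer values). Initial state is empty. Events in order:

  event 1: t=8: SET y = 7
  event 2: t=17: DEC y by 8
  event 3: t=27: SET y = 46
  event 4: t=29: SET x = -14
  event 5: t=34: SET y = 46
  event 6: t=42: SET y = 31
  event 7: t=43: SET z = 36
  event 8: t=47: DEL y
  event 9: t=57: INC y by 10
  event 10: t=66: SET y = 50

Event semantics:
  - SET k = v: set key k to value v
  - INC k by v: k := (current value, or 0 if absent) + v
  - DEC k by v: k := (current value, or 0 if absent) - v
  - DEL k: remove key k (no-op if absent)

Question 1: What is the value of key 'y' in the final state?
Answer: 50

Derivation:
Track key 'y' through all 10 events:
  event 1 (t=8: SET y = 7): y (absent) -> 7
  event 2 (t=17: DEC y by 8): y 7 -> -1
  event 3 (t=27: SET y = 46): y -1 -> 46
  event 4 (t=29: SET x = -14): y unchanged
  event 5 (t=34: SET y = 46): y 46 -> 46
  event 6 (t=42: SET y = 31): y 46 -> 31
  event 7 (t=43: SET z = 36): y unchanged
  event 8 (t=47: DEL y): y 31 -> (absent)
  event 9 (t=57: INC y by 10): y (absent) -> 10
  event 10 (t=66: SET y = 50): y 10 -> 50
Final: y = 50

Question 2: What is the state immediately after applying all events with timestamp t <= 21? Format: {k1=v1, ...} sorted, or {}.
Answer: {y=-1}

Derivation:
Apply events with t <= 21 (2 events):
  after event 1 (t=8: SET y = 7): {y=7}
  after event 2 (t=17: DEC y by 8): {y=-1}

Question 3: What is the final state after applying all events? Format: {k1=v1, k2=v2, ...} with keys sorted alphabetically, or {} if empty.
Answer: {x=-14, y=50, z=36}

Derivation:
  after event 1 (t=8: SET y = 7): {y=7}
  after event 2 (t=17: DEC y by 8): {y=-1}
  after event 3 (t=27: SET y = 46): {y=46}
  after event 4 (t=29: SET x = -14): {x=-14, y=46}
  after event 5 (t=34: SET y = 46): {x=-14, y=46}
  after event 6 (t=42: SET y = 31): {x=-14, y=31}
  after event 7 (t=43: SET z = 36): {x=-14, y=31, z=36}
  after event 8 (t=47: DEL y): {x=-14, z=36}
  after event 9 (t=57: INC y by 10): {x=-14, y=10, z=36}
  after event 10 (t=66: SET y = 50): {x=-14, y=50, z=36}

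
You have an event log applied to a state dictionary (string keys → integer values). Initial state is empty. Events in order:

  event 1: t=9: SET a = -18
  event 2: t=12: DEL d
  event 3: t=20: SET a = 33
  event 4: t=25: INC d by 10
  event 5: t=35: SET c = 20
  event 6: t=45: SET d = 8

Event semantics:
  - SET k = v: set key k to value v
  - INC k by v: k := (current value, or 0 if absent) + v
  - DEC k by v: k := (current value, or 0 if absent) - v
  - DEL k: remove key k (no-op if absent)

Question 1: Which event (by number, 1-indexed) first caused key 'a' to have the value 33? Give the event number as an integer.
Looking for first event where a becomes 33:
  event 1: a = -18
  event 2: a = -18
  event 3: a -18 -> 33  <-- first match

Answer: 3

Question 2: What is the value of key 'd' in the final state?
Track key 'd' through all 6 events:
  event 1 (t=9: SET a = -18): d unchanged
  event 2 (t=12: DEL d): d (absent) -> (absent)
  event 3 (t=20: SET a = 33): d unchanged
  event 4 (t=25: INC d by 10): d (absent) -> 10
  event 5 (t=35: SET c = 20): d unchanged
  event 6 (t=45: SET d = 8): d 10 -> 8
Final: d = 8

Answer: 8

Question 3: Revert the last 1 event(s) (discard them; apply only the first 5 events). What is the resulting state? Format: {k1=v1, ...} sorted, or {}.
Keep first 5 events (discard last 1):
  after event 1 (t=9: SET a = -18): {a=-18}
  after event 2 (t=12: DEL d): {a=-18}
  after event 3 (t=20: SET a = 33): {a=33}
  after event 4 (t=25: INC d by 10): {a=33, d=10}
  after event 5 (t=35: SET c = 20): {a=33, c=20, d=10}

Answer: {a=33, c=20, d=10}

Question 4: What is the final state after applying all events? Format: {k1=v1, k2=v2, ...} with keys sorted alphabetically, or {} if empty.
Answer: {a=33, c=20, d=8}

Derivation:
  after event 1 (t=9: SET a = -18): {a=-18}
  after event 2 (t=12: DEL d): {a=-18}
  after event 3 (t=20: SET a = 33): {a=33}
  after event 4 (t=25: INC d by 10): {a=33, d=10}
  after event 5 (t=35: SET c = 20): {a=33, c=20, d=10}
  after event 6 (t=45: SET d = 8): {a=33, c=20, d=8}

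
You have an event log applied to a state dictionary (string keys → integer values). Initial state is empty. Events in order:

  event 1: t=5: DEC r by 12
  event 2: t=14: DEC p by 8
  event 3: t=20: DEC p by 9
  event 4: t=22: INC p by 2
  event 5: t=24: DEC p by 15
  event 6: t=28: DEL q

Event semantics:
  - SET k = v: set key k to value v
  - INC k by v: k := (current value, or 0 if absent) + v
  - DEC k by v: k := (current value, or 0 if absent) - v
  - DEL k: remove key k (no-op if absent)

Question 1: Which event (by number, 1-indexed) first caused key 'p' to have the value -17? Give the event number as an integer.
Looking for first event where p becomes -17:
  event 2: p = -8
  event 3: p -8 -> -17  <-- first match

Answer: 3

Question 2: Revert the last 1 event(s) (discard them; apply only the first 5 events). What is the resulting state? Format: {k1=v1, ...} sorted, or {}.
Keep first 5 events (discard last 1):
  after event 1 (t=5: DEC r by 12): {r=-12}
  after event 2 (t=14: DEC p by 8): {p=-8, r=-12}
  after event 3 (t=20: DEC p by 9): {p=-17, r=-12}
  after event 4 (t=22: INC p by 2): {p=-15, r=-12}
  after event 5 (t=24: DEC p by 15): {p=-30, r=-12}

Answer: {p=-30, r=-12}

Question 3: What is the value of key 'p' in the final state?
Track key 'p' through all 6 events:
  event 1 (t=5: DEC r by 12): p unchanged
  event 2 (t=14: DEC p by 8): p (absent) -> -8
  event 3 (t=20: DEC p by 9): p -8 -> -17
  event 4 (t=22: INC p by 2): p -17 -> -15
  event 5 (t=24: DEC p by 15): p -15 -> -30
  event 6 (t=28: DEL q): p unchanged
Final: p = -30

Answer: -30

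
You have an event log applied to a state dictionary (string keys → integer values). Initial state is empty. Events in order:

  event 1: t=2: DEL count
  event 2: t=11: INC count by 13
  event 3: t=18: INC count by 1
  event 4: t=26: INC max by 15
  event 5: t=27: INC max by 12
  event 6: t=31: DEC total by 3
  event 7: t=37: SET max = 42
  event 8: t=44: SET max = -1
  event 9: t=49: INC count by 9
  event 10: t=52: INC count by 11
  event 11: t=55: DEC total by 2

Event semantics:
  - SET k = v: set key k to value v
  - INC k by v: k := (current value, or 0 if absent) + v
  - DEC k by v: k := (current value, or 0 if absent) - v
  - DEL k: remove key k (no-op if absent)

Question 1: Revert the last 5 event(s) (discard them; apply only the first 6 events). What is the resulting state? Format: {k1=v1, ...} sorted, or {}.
Answer: {count=14, max=27, total=-3}

Derivation:
Keep first 6 events (discard last 5):
  after event 1 (t=2: DEL count): {}
  after event 2 (t=11: INC count by 13): {count=13}
  after event 3 (t=18: INC count by 1): {count=14}
  after event 4 (t=26: INC max by 15): {count=14, max=15}
  after event 5 (t=27: INC max by 12): {count=14, max=27}
  after event 6 (t=31: DEC total by 3): {count=14, max=27, total=-3}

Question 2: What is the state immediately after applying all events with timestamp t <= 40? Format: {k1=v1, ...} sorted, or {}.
Apply events with t <= 40 (7 events):
  after event 1 (t=2: DEL count): {}
  after event 2 (t=11: INC count by 13): {count=13}
  after event 3 (t=18: INC count by 1): {count=14}
  after event 4 (t=26: INC max by 15): {count=14, max=15}
  after event 5 (t=27: INC max by 12): {count=14, max=27}
  after event 6 (t=31: DEC total by 3): {count=14, max=27, total=-3}
  after event 7 (t=37: SET max = 42): {count=14, max=42, total=-3}

Answer: {count=14, max=42, total=-3}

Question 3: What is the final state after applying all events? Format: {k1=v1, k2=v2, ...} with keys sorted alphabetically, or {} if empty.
Answer: {count=34, max=-1, total=-5}

Derivation:
  after event 1 (t=2: DEL count): {}
  after event 2 (t=11: INC count by 13): {count=13}
  after event 3 (t=18: INC count by 1): {count=14}
  after event 4 (t=26: INC max by 15): {count=14, max=15}
  after event 5 (t=27: INC max by 12): {count=14, max=27}
  after event 6 (t=31: DEC total by 3): {count=14, max=27, total=-3}
  after event 7 (t=37: SET max = 42): {count=14, max=42, total=-3}
  after event 8 (t=44: SET max = -1): {count=14, max=-1, total=-3}
  after event 9 (t=49: INC count by 9): {count=23, max=-1, total=-3}
  after event 10 (t=52: INC count by 11): {count=34, max=-1, total=-3}
  after event 11 (t=55: DEC total by 2): {count=34, max=-1, total=-5}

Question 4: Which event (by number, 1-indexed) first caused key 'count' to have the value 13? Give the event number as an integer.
Answer: 2

Derivation:
Looking for first event where count becomes 13:
  event 2: count (absent) -> 13  <-- first match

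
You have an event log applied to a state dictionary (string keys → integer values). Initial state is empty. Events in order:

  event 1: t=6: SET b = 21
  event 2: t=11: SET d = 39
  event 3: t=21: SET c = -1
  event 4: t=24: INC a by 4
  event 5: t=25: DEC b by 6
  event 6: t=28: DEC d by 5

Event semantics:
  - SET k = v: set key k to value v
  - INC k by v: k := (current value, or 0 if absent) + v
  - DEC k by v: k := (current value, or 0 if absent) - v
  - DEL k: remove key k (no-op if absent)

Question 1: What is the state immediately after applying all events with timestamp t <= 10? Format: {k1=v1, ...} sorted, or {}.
Answer: {b=21}

Derivation:
Apply events with t <= 10 (1 events):
  after event 1 (t=6: SET b = 21): {b=21}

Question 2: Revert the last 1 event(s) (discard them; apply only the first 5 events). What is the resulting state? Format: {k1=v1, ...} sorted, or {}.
Answer: {a=4, b=15, c=-1, d=39}

Derivation:
Keep first 5 events (discard last 1):
  after event 1 (t=6: SET b = 21): {b=21}
  after event 2 (t=11: SET d = 39): {b=21, d=39}
  after event 3 (t=21: SET c = -1): {b=21, c=-1, d=39}
  after event 4 (t=24: INC a by 4): {a=4, b=21, c=-1, d=39}
  after event 5 (t=25: DEC b by 6): {a=4, b=15, c=-1, d=39}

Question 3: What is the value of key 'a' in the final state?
Track key 'a' through all 6 events:
  event 1 (t=6: SET b = 21): a unchanged
  event 2 (t=11: SET d = 39): a unchanged
  event 3 (t=21: SET c = -1): a unchanged
  event 4 (t=24: INC a by 4): a (absent) -> 4
  event 5 (t=25: DEC b by 6): a unchanged
  event 6 (t=28: DEC d by 5): a unchanged
Final: a = 4

Answer: 4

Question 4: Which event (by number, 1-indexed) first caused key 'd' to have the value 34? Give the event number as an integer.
Answer: 6

Derivation:
Looking for first event where d becomes 34:
  event 2: d = 39
  event 3: d = 39
  event 4: d = 39
  event 5: d = 39
  event 6: d 39 -> 34  <-- first match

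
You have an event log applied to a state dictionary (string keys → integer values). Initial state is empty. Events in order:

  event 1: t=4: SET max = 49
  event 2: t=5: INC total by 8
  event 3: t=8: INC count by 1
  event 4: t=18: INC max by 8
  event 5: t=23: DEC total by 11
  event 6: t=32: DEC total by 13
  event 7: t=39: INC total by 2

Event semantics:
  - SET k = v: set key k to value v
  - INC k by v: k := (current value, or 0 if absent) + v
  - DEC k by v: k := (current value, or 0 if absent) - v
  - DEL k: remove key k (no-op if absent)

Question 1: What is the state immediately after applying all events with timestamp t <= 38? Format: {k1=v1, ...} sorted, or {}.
Apply events with t <= 38 (6 events):
  after event 1 (t=4: SET max = 49): {max=49}
  after event 2 (t=5: INC total by 8): {max=49, total=8}
  after event 3 (t=8: INC count by 1): {count=1, max=49, total=8}
  after event 4 (t=18: INC max by 8): {count=1, max=57, total=8}
  after event 5 (t=23: DEC total by 11): {count=1, max=57, total=-3}
  after event 6 (t=32: DEC total by 13): {count=1, max=57, total=-16}

Answer: {count=1, max=57, total=-16}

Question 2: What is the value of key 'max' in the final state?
Track key 'max' through all 7 events:
  event 1 (t=4: SET max = 49): max (absent) -> 49
  event 2 (t=5: INC total by 8): max unchanged
  event 3 (t=8: INC count by 1): max unchanged
  event 4 (t=18: INC max by 8): max 49 -> 57
  event 5 (t=23: DEC total by 11): max unchanged
  event 6 (t=32: DEC total by 13): max unchanged
  event 7 (t=39: INC total by 2): max unchanged
Final: max = 57

Answer: 57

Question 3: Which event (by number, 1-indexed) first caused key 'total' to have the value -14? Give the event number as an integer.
Answer: 7

Derivation:
Looking for first event where total becomes -14:
  event 2: total = 8
  event 3: total = 8
  event 4: total = 8
  event 5: total = -3
  event 6: total = -16
  event 7: total -16 -> -14  <-- first match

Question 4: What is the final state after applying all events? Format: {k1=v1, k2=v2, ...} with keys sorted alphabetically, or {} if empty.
  after event 1 (t=4: SET max = 49): {max=49}
  after event 2 (t=5: INC total by 8): {max=49, total=8}
  after event 3 (t=8: INC count by 1): {count=1, max=49, total=8}
  after event 4 (t=18: INC max by 8): {count=1, max=57, total=8}
  after event 5 (t=23: DEC total by 11): {count=1, max=57, total=-3}
  after event 6 (t=32: DEC total by 13): {count=1, max=57, total=-16}
  after event 7 (t=39: INC total by 2): {count=1, max=57, total=-14}

Answer: {count=1, max=57, total=-14}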